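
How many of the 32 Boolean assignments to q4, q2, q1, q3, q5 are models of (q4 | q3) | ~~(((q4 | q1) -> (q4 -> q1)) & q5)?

28

Initial set: {((q4 | q3) | ~~(((q4 | q1) -> (q4 -> q1)) & q5))}.
((q4 | q3) | ~~(((q4 | q1) -> (q4 -> q1)) & q5)): β-rule — branch into (q4 | q3)  //  ~~(((q4 | q1) -> (q4 -> q1)) & q5).
  branch 1 (add (q4 | q3)):
    (q4 | q3): β-rule — branch into q4  //  q3.
      branch 1.1 (add q4):
        ○ open, literals {q4=T}.
      branch 1.2 (add q3):
        ○ open, literals {q3=T}.
  branch 2 (add ~~(((q4 | q1) -> (q4 -> q1)) & q5)):
    ~~(((q4 | q1) -> (q4 -> q1)) & q5): drop double negation, giving (((q4 | q1) -> (q4 -> q1)) & q5).
    (((q4 | q1) -> (q4 -> q1)) & q5): α-rule — add ((q4 | q1) -> (q4 -> q1)), q5.
    ((q4 | q1) -> (q4 -> q1)): β-rule — branch into ~(q4 | q1)  //  (q4 -> q1).
      branch 2.1 (add ~(q4 | q1)):
        ~(q4 | q1): α-rule — add ~q4, ~q1.
        ○ open, literals {q1=F, q4=F, q5=T}.
      branch 2.2 (add (q4 -> q1)):
        (q4 -> q1): β-rule — branch into ~q4  //  q1.
          branch 2.2.1 (add ~q4):
            ○ open, literals {q4=F, q5=T}.
          branch 2.2.2 (add q1):
            ○ open, literals {q1=T, q5=T}.
0 branches closed, 5 open.
Each open branch fixes some atoms; the unmentioned ones are free. Counting distinct full assignments: branch {q4=T} (q2, q1, q3, q5) contributes 16 new; branch {q3=T} (q4, q2, q1, q5) contributes 8 new; branch {q1=F, q4=F, q5=T} (q2, q3) contributes 2 new; branch {q4=F, q5=T} (q2, q1, q3) contributes 2 new; branch {q1=T, q5=T} (q4, q2, q3) contributes 0 new. Total: 28.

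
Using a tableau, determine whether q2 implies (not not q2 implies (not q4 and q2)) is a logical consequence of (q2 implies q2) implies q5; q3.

Initial set: {((q2 implies q2) implies q5); q3; not (q2 implies (not not q2 implies (not q4 and q2)))}.
not (q2 implies (not not q2 implies (not q4 and q2))): α-rule — add q2, not (not not q2 implies (not q4 and q2)).
not (not not q2 implies (not q4 and q2)): α-rule — add not not q2, not (not q4 and q2).
not not q2: drop double negation, giving q2.
((q2 implies q2) implies q5): β-rule — branch into not (q2 implies q2)  //  q5.
  branch 1 (add not (q2 implies q2)):
    not (q2 implies q2): α-rule — add q2, not q2.
    × closes — contains both q2 and not q2.
  branch 2 (add q5):
    not (not q4 and q2): β-rule — branch into not not q4  //  not q2.
      branch 2.1 (add not not q4):
        ○ open, literals {q2=1, q3=1, q4=1, q5=1}.
      branch 2.2 (add not q2):
        × closes — contains both q2 and not q2.
2 branches closed, 1 open.
An open branch gives a countermodel: q2=1, q3=1, q4=1, q5=1 (unmentioned atoms arbitrary); the premises hold there but the conclusion fails.

No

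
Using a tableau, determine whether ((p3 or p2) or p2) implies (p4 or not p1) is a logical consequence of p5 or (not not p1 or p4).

Initial set: {(p5 or (not not p1 or p4)); not (((p3 or p2) or p2) implies (p4 or not p1))}.
not (((p3 or p2) or p2) implies (p4 or not p1)): α-rule — add ((p3 or p2) or p2), not (p4 or not p1).
not (p4 or not p1): α-rule — add not p4, not not p1.
(p5 or (not not p1 or p4)): β-rule — branch into p5  //  (not not p1 or p4).
  branch 1 (add p5):
    ((p3 or p2) or p2): β-rule — branch into (p3 or p2)  //  p2.
      branch 1.1 (add (p3 or p2)):
        (p3 or p2): β-rule — branch into p3  //  p2.
          branch 1.1.1 (add p3):
            ○ open, literals {p1=1, p3=1, p4=0, p5=1}.
          branch 1.1.2 (add p2):
            ○ open, literals {p1=1, p2=1, p4=0, p5=1}.
      branch 1.2 (add p2):
        ○ open, literals {p1=1, p2=1, p4=0, p5=1}.
  branch 2 (add (not not p1 or p4)):
    ((p3 or p2) or p2): β-rule — branch into (p3 or p2)  //  p2.
      branch 2.1 (add (p3 or p2)):
        (not not p1 or p4): β-rule — branch into not not p1  //  p4.
          branch 2.1.1 (add not not p1):
            not not p1: drop double negation, giving p1.
            (p3 or p2): β-rule — branch into p3  //  p2.
              branch 2.1.1.1 (add p3):
                ○ open, literals {p1=1, p3=1, p4=0}.
              branch 2.1.1.2 (add p2):
                ○ open, literals {p1=1, p2=1, p4=0}.
          branch 2.1.2 (add p4):
            × closes — contains both p4 and not p4.
      branch 2.2 (add p2):
        (not not p1 or p4): β-rule — branch into not not p1  //  p4.
          branch 2.2.1 (add not not p1):
            not not p1: drop double negation, giving p1.
            ○ open, literals {p1=1, p2=1, p4=0}.
          branch 2.2.2 (add p4):
            × closes — contains both p4 and not p4.
2 branches closed, 6 open.
An open branch gives a countermodel: p1=1, p3=1, p4=0, p5=1 (unmentioned atoms arbitrary); the premises hold there but the conclusion fails.

No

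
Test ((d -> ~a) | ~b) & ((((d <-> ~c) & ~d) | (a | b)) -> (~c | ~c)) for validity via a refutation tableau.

Not valid

Assume the negation and expand:
Initial set: {F (((d -> ~a) | ~b) & ((((d <-> ~c) & ~d) | (a | b)) -> (~c | ~c)))}.
F (((d -> ~a) | ~b) & ((((d <-> ~c) & ~d) | (a | b)) -> (~c | ~c))): β-rule — branch into F ((d -> ~a) | ~b)  //  F ((((d <-> ~c) & ~d) | (a | b)) -> (~c | ~c)).
  branch 1 (add F ((d -> ~a) | ~b)):
    F ((d -> ~a) | ~b): α-rule — add F (d -> ~a), F ~b.
    F (d -> ~a): α-rule — add T d, F ~a.
    ○ open, literals {a=1, b=1, d=1}.
  branch 2 (add F ((((d <-> ~c) & ~d) | (a | b)) -> (~c | ~c))):
    F ((((d <-> ~c) & ~d) | (a | b)) -> (~c | ~c)): α-rule — add T (((d <-> ~c) & ~d) | (a | b)), F (~c | ~c).
    F (~c | ~c): α-rule — add F ~c, F ~c.
    T (((d <-> ~c) & ~d) | (a | b)): β-rule — branch into T ((d <-> ~c) & ~d)  //  T (a | b).
      branch 2.1 (add T ((d <-> ~c) & ~d)):
        T ((d <-> ~c) & ~d): α-rule — add T (d <-> ~c), T ~d.
        T (d <-> ~c): β-rule — branch into T d, T ~c  //  F d, F ~c.
          branch 2.1.1 (add T d, T ~c):
            × closes — contains both d and ~d.
          branch 2.1.2 (add F d, F ~c):
            ○ open, literals {c=1, d=0}.
      branch 2.2 (add T (a | b)):
        T (a | b): β-rule — branch into T a  //  T b.
          branch 2.2.1 (add T a):
            ○ open, literals {a=1, c=1}.
          branch 2.2.2 (add T b):
            ○ open, literals {b=1, c=1}.
1 branch closed, 4 open.
An open branch gives a countermodel: a=1, b=1, d=1 (unmentioned atoms arbitrary); under it the original formula is false.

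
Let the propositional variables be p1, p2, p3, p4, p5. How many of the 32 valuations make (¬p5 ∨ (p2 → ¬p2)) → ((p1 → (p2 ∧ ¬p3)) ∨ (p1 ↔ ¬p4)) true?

27

Initial set: {T ((¬p5 ∨ (p2 → ¬p2)) → ((p1 → (p2 ∧ ¬p3)) ∨ (p1 ↔ ¬p4)))}.
T ((¬p5 ∨ (p2 → ¬p2)) → ((p1 → (p2 ∧ ¬p3)) ∨ (p1 ↔ ¬p4))): β-rule — branch into F (¬p5 ∨ (p2 → ¬p2))  //  T ((p1 → (p2 ∧ ¬p3)) ∨ (p1 ↔ ¬p4)).
  branch 1 (add F (¬p5 ∨ (p2 → ¬p2))):
    F (¬p5 ∨ (p2 → ¬p2)): α-rule — add F ¬p5, F (p2 → ¬p2).
    F (p2 → ¬p2): α-rule — add T p2, F ¬p2.
    ○ open, literals {p2=true, p5=true}.
  branch 2 (add T ((p1 → (p2 ∧ ¬p3)) ∨ (p1 ↔ ¬p4))):
    T ((p1 → (p2 ∧ ¬p3)) ∨ (p1 ↔ ¬p4)): β-rule — branch into T (p1 → (p2 ∧ ¬p3))  //  T (p1 ↔ ¬p4).
      branch 2.1 (add T (p1 → (p2 ∧ ¬p3))):
        T (p1 → (p2 ∧ ¬p3)): β-rule — branch into F p1  //  T (p2 ∧ ¬p3).
          branch 2.1.1 (add F p1):
            ○ open, literals {p1=false}.
          branch 2.1.2 (add T (p2 ∧ ¬p3)):
            T (p2 ∧ ¬p3): α-rule — add T p2, T ¬p3.
            ○ open, literals {p2=true, p3=false}.
      branch 2.2 (add T (p1 ↔ ¬p4)):
        T (p1 ↔ ¬p4): β-rule — branch into T p1, T ¬p4  //  F p1, F ¬p4.
          branch 2.2.1 (add T p1, T ¬p4):
            ○ open, literals {p1=true, p4=false}.
          branch 2.2.2 (add F p1, F ¬p4):
            ○ open, literals {p1=false, p4=true}.
0 branches closed, 5 open.
Each open branch fixes some atoms; the unmentioned ones are free. Counting distinct full assignments: branch {p2=true, p5=true} (p1, p3, p4) contributes 8 new; branch {p1=false} (p2, p3, p4, p5) contributes 12 new; branch {p2=true, p3=false} (p1, p4, p5) contributes 2 new; branch {p1=true, p4=false} (p2, p3, p5) contributes 5 new; branch {p1=false, p4=true} (p2, p3, p5) contributes 0 new. Total: 27.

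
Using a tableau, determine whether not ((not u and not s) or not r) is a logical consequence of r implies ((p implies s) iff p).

Initial set: {(r implies ((p implies s) iff p)); not not ((not u and not s) or not r)}.
(r implies ((p implies s) iff p)): β-rule — branch into not r  //  ((p implies s) iff p).
  branch 1 (add not r):
    not not ((not u and not s) or not r): β-rule — branch into (not u and not s)  //  not r.
      branch 1.1 (add (not u and not s)):
        (not u and not s): α-rule — add not u, not s.
        ○ open, literals {r=0, s=0, u=0}.
      branch 1.2 (add not r):
        ○ open, literals {r=0}.
  branch 2 (add ((p implies s) iff p)):
    not not ((not u and not s) or not r): β-rule — branch into (not u and not s)  //  not r.
      branch 2.1 (add (not u and not s)):
        (not u and not s): α-rule — add not u, not s.
        ((p implies s) iff p): β-rule — branch into (p implies s), p  //  not (p implies s), not p.
          branch 2.1.1 (add (p implies s), p):
            (p implies s): β-rule — branch into not p  //  s.
              branch 2.1.1.1 (add not p):
                × closes — contains both p and not p.
              branch 2.1.1.2 (add s):
                × closes — contains both s and not s.
          branch 2.1.2 (add not (p implies s), not p):
            not (p implies s): α-rule — add p, not s.
            × closes — contains both p and not p.
      branch 2.2 (add not r):
        ((p implies s) iff p): β-rule — branch into (p implies s), p  //  not (p implies s), not p.
          branch 2.2.1 (add (p implies s), p):
            (p implies s): β-rule — branch into not p  //  s.
              branch 2.2.1.1 (add not p):
                × closes — contains both p and not p.
              branch 2.2.1.2 (add s):
                ○ open, literals {p=1, r=0, s=1}.
          branch 2.2.2 (add not (p implies s), not p):
            not (p implies s): α-rule — add p, not s.
            × closes — contains both p and not p.
5 branches closed, 3 open.
An open branch gives a countermodel: r=0, s=0, u=0 (unmentioned atoms arbitrary); the premises hold there but the conclusion fails.

No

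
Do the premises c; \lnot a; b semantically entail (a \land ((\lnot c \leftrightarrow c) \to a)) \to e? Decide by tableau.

Initial set: {c; \lnot a; b; \lnot ((a \land ((\lnot c \leftrightarrow c) \to a)) \to e)}.
\lnot ((a \land ((\lnot c \leftrightarrow c) \to a)) \to e): α-rule — add (a \land ((\lnot c \leftrightarrow c) \to a)), \lnot e.
(a \land ((\lnot c \leftrightarrow c) \to a)): α-rule — add a, ((\lnot c \leftrightarrow c) \to a).
× closes — contains both a and \lnot a.
All 1 branch closes.
Every branch closed, so the premises entail the conclusion.

Yes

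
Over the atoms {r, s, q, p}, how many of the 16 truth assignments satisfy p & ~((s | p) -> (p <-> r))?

4

Initial set: {(p & ~((s | p) -> (p <-> r)))}.
(p & ~((s | p) -> (p <-> r))): α-rule — add p, ~((s | p) -> (p <-> r)).
~((s | p) -> (p <-> r)): α-rule — add (s | p), ~(p <-> r).
(s | p): β-rule — branch into s  //  p.
  branch 1 (add s):
    ~(p <-> r): β-rule — branch into p, ~r  //  ~p, r.
      branch 1.1 (add p, ~r):
        ○ open, literals {p=true, r=false, s=true}.
      branch 1.2 (add ~p, r):
        × closes — contains both p and ~p.
  branch 2 (add p):
    ~(p <-> r): β-rule — branch into p, ~r  //  ~p, r.
      branch 2.1 (add p, ~r):
        ○ open, literals {p=true, r=false}.
      branch 2.2 (add ~p, r):
        × closes — contains both p and ~p.
2 branches closed, 2 open.
Each open branch fixes some atoms; the unmentioned ones are free. Counting distinct full assignments: branch {p=true, r=false, s=true} (q) contributes 2 new; branch {p=true, r=false} (s, q) contributes 2 new. Total: 4.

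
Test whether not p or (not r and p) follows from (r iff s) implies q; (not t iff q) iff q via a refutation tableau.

No

Initial set: {((r iff s) implies q); ((not t iff q) iff q); not (not p or (not r and p))}.
not (not p or (not r and p)): α-rule — add not not p, not (not r and p).
((r iff s) implies q): β-rule — branch into not (r iff s)  //  q.
  branch 1 (add not (r iff s)):
    ((not t iff q) iff q): β-rule — branch into (not t iff q), q  //  not (not t iff q), not q.
      branch 1.1 (add (not t iff q), q):
        not (not r and p): β-rule — branch into not not r  //  not p.
          branch 1.1.1 (add not not r):
            not (r iff s): β-rule — branch into r, not s  //  not r, s.
              branch 1.1.1.1 (add r, not s):
                (not t iff q): β-rule — branch into not t, q  //  not not t, not q.
                  branch 1.1.1.1.1 (add not t, q):
                    ○ open, literals {p=true, q=true, r=true, s=false, t=false}.
                  branch 1.1.1.1.2 (add not not t, not q):
                    × closes — contains both q and not q.
              branch 1.1.1.2 (add not r, s):
                × closes — contains both r and not r.
          branch 1.1.2 (add not p):
            × closes — contains both p and not p.
      branch 1.2 (add not (not t iff q), not q):
        not (not r and p): β-rule — branch into not not r  //  not p.
          branch 1.2.1 (add not not r):
            not (r iff s): β-rule — branch into r, not s  //  not r, s.
              branch 1.2.1.1 (add r, not s):
                not (not t iff q): β-rule — branch into not t, not q  //  not not t, q.
                  branch 1.2.1.1.1 (add not t, not q):
                    ○ open, literals {p=true, q=false, r=true, s=false, t=false}.
                  branch 1.2.1.1.2 (add not not t, q):
                    × closes — contains both q and not q.
              branch 1.2.1.2 (add not r, s):
                × closes — contains both r and not r.
          branch 1.2.2 (add not p):
            × closes — contains both p and not p.
  branch 2 (add q):
    ((not t iff q) iff q): β-rule — branch into (not t iff q), q  //  not (not t iff q), not q.
      branch 2.1 (add (not t iff q), q):
        not (not r and p): β-rule — branch into not not r  //  not p.
          branch 2.1.1 (add not not r):
            (not t iff q): β-rule — branch into not t, q  //  not not t, not q.
              branch 2.1.1.1 (add not t, q):
                ○ open, literals {p=true, q=true, r=true, t=false}.
              branch 2.1.1.2 (add not not t, not q):
                × closes — contains both q and not q.
          branch 2.1.2 (add not p):
            × closes — contains both p and not p.
      branch 2.2 (add not (not t iff q), not q):
        × closes — contains both q and not q.
9 branches closed, 3 open.
An open branch gives a countermodel: p=true, q=true, r=true, s=false, t=false (unmentioned atoms arbitrary); the premises hold there but the conclusion fails.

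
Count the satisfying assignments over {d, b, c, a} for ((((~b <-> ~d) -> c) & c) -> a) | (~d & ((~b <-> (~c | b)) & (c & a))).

12

Initial set: {(((((~b <-> ~d) -> c) & c) -> a) | (~d & ((~b <-> (~c | b)) & (c & a))))}.
(((((~b <-> ~d) -> c) & c) -> a) | (~d & ((~b <-> (~c | b)) & (c & a)))): β-rule — branch into ((((~b <-> ~d) -> c) & c) -> a)  //  (~d & ((~b <-> (~c | b)) & (c & a))).
  branch 1 (add ((((~b <-> ~d) -> c) & c) -> a)):
    ((((~b <-> ~d) -> c) & c) -> a): β-rule — branch into ~(((~b <-> ~d) -> c) & c)  //  a.
      branch 1.1 (add ~(((~b <-> ~d) -> c) & c)):
        ~(((~b <-> ~d) -> c) & c): β-rule — branch into ~((~b <-> ~d) -> c)  //  ~c.
          branch 1.1.1 (add ~((~b <-> ~d) -> c)):
            ~((~b <-> ~d) -> c): α-rule — add (~b <-> ~d), ~c.
            (~b <-> ~d): β-rule — branch into ~b, ~d  //  ~~b, ~~d.
              branch 1.1.1.1 (add ~b, ~d):
                ○ open, literals {b=false, c=false, d=false}.
              branch 1.1.1.2 (add ~~b, ~~d):
                ○ open, literals {b=true, c=false, d=true}.
          branch 1.1.2 (add ~c):
            ○ open, literals {c=false}.
      branch 1.2 (add a):
        ○ open, literals {a=true}.
  branch 2 (add (~d & ((~b <-> (~c | b)) & (c & a)))):
    (~d & ((~b <-> (~c | b)) & (c & a))): α-rule — add ~d, ((~b <-> (~c | b)) & (c & a)).
    ((~b <-> (~c | b)) & (c & a)): α-rule — add (~b <-> (~c | b)), (c & a).
    (c & a): α-rule — add c, a.
    (~b <-> (~c | b)): β-rule — branch into ~b, (~c | b)  //  ~~b, ~(~c | b).
      branch 2.1 (add ~b, (~c | b)):
        (~c | b): β-rule — branch into ~c  //  b.
          branch 2.1.1 (add ~c):
            × closes — contains both c and ~c.
          branch 2.1.2 (add b):
            × closes — contains both b and ~b.
      branch 2.2 (add ~~b, ~(~c | b)):
        ~(~c | b): α-rule — add ~~c, ~b.
        × closes — contains both b and ~b.
3 branches closed, 4 open.
Each open branch fixes some atoms; the unmentioned ones are free. Counting distinct full assignments: branch {b=false, c=false, d=false} (a) contributes 2 new; branch {b=true, c=false, d=true} (a) contributes 2 new; branch {c=false} (d, b, a) contributes 4 new; branch {a=true} (d, b, c) contributes 4 new. Total: 12.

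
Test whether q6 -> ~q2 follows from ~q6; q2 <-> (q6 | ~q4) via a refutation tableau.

Initial set: {~q6; (q2 <-> (q6 | ~q4)); ~(q6 -> ~q2)}.
~(q6 -> ~q2): α-rule — add q6, ~~q2.
× closes — contains both q6 and ~q6.
All 1 branch closes.
Every branch closed, so the premises entail the conclusion.

Yes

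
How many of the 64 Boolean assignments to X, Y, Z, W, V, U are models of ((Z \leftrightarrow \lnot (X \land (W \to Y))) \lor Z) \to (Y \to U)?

Initial set: {T (((Z \leftrightarrow \lnot (X \land (W \to Y))) \lor Z) \to (Y \to U))}.
T (((Z \leftrightarrow \lnot (X \land (W \to Y))) \lor Z) \to (Y \to U)): β-rule — branch into F ((Z \leftrightarrow \lnot (X \land (W \to Y))) \lor Z)  //  T (Y \to U).
  branch 1 (add F ((Z \leftrightarrow \lnot (X \land (W \to Y))) \lor Z)):
    F ((Z \leftrightarrow \lnot (X \land (W \to Y))) \lor Z): α-rule — add F (Z \leftrightarrow \lnot (X \land (W \to Y))), F Z.
    F (Z \leftrightarrow \lnot (X \land (W \to Y))): β-rule — branch into T Z, F \lnot (X \land (W \to Y))  //  F Z, T \lnot (X \land (W \to Y)).
      branch 1.1 (add T Z, F \lnot (X \land (W \to Y))):
        × closes — contains both Z and \lnot Z.
      branch 1.2 (add F Z, T \lnot (X \land (W \to Y))):
        T \lnot (X \land (W \to Y)): β-rule — branch into F X  //  F (W \to Y).
          branch 1.2.1 (add F X):
            ○ open, literals {X=F, Z=F}.
          branch 1.2.2 (add F (W \to Y)):
            F (W \to Y): α-rule — add T W, F Y.
            ○ open, literals {W=T, Y=F, Z=F}.
  branch 2 (add T (Y \to U)):
    T (Y \to U): β-rule — branch into F Y  //  T U.
      branch 2.1 (add F Y):
        ○ open, literals {Y=F}.
      branch 2.2 (add T U):
        ○ open, literals {U=T}.
1 branch closed, 4 open.
Each open branch fixes some atoms; the unmentioned ones are free. Counting distinct full assignments: branch {X=F, Z=F} (Y, W, V, U) contributes 16 new; branch {W=T, Y=F, Z=F} (X, V, U) contributes 4 new; branch {Y=F} (X, Z, W, V, U) contributes 20 new; branch {U=T} (X, Y, Z, W, V) contributes 12 new. Total: 52.

52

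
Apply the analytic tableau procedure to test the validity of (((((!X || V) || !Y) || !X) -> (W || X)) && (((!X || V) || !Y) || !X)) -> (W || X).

Assume the negation and expand:
Initial set: {!((((((!X || V) || !Y) || !X) -> (W || X)) && (((!X || V) || !Y) || !X)) -> (W || X))}.
!((((((!X || V) || !Y) || !X) -> (W || X)) && (((!X || V) || !Y) || !X)) -> (W || X)): α-rule — add (((((!X || V) || !Y) || !X) -> (W || X)) && (((!X || V) || !Y) || !X)), !(W || X).
(((((!X || V) || !Y) || !X) -> (W || X)) && (((!X || V) || !Y) || !X)): α-rule — add ((((!X || V) || !Y) || !X) -> (W || X)), (((!X || V) || !Y) || !X).
!(W || X): α-rule — add !W, !X.
((((!X || V) || !Y) || !X) -> (W || X)): β-rule — branch into !(((!X || V) || !Y) || !X)  //  (W || X).
  branch 1 (add !(((!X || V) || !Y) || !X)):
    !(((!X || V) || !Y) || !X): α-rule — add !((!X || V) || !Y), !!X.
    × closes — contains both X and !X.
  branch 2 (add (W || X)):
    (((!X || V) || !Y) || !X): β-rule — branch into ((!X || V) || !Y)  //  !X.
      branch 2.1 (add ((!X || V) || !Y)):
        (W || X): β-rule — branch into W  //  X.
          branch 2.1.1 (add W):
            × closes — contains both W and !W.
          branch 2.1.2 (add X):
            × closes — contains both X and !X.
      branch 2.2 (add !X):
        (W || X): β-rule — branch into W  //  X.
          branch 2.2.1 (add W):
            × closes — contains both W and !W.
          branch 2.2.2 (add X):
            × closes — contains both X and !X.
All 5 branches close.
Every branch closed, so the negation is unsatisfiable and the formula is valid.

Valid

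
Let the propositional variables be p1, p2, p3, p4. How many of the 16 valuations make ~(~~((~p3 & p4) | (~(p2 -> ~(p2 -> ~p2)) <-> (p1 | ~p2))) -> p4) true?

Initial set: {T ~(~~((~p3 & p4) | (~(p2 -> ~(p2 -> ~p2)) <-> (p1 | ~p2))) -> p4)}.
T ~(~~((~p3 & p4) | (~(p2 -> ~(p2 -> ~p2)) <-> (p1 | ~p2))) -> p4): α-rule — add T ~~((~p3 & p4) | (~(p2 -> ~(p2 -> ~p2)) <-> (p1 | ~p2))), F p4.
T ~~((~p3 & p4) | (~(p2 -> ~(p2 -> ~p2)) <-> (p1 | ~p2))): drop double negation, giving T ((~p3 & p4) | (~(p2 -> ~(p2 -> ~p2)) <-> (p1 | ~p2))).
T ((~p3 & p4) | (~(p2 -> ~(p2 -> ~p2)) <-> (p1 | ~p2))): β-rule — branch into T (~p3 & p4)  //  T (~(p2 -> ~(p2 -> ~p2)) <-> (p1 | ~p2)).
  branch 1 (add T (~p3 & p4)):
    T (~p3 & p4): α-rule — add T ~p3, T p4.
    × closes — contains both p4 and ~p4.
  branch 2 (add T (~(p2 -> ~(p2 -> ~p2)) <-> (p1 | ~p2))):
    T (~(p2 -> ~(p2 -> ~p2)) <-> (p1 | ~p2)): β-rule — branch into T ~(p2 -> ~(p2 -> ~p2)), T (p1 | ~p2)  //  F ~(p2 -> ~(p2 -> ~p2)), F (p1 | ~p2).
      branch 2.1 (add T ~(p2 -> ~(p2 -> ~p2)), T (p1 | ~p2)):
        T ~(p2 -> ~(p2 -> ~p2)): α-rule — add T p2, F ~(p2 -> ~p2).
        T (p1 | ~p2): β-rule — branch into T p1  //  T ~p2.
          branch 2.1.1 (add T p1):
            F ~(p2 -> ~p2): β-rule — branch into F p2  //  T ~p2.
              branch 2.1.1.1 (add F p2):
                × closes — contains both p2 and ~p2.
              branch 2.1.1.2 (add T ~p2):
                × closes — contains both p2 and ~p2.
          branch 2.1.2 (add T ~p2):
            × closes — contains both p2 and ~p2.
      branch 2.2 (add F ~(p2 -> ~(p2 -> ~p2)), F (p1 | ~p2)):
        F (p1 | ~p2): α-rule — add F p1, F ~p2.
        F ~(p2 -> ~(p2 -> ~p2)): β-rule — branch into F p2  //  T ~(p2 -> ~p2).
          branch 2.2.1 (add F p2):
            × closes — contains both p2 and ~p2.
          branch 2.2.2 (add T ~(p2 -> ~p2)):
            T ~(p2 -> ~p2): α-rule — add T p2, F ~p2.
            ○ open, literals {p1=F, p2=T, p4=F}.
5 branches closed, 1 open.
Each open branch fixes some atoms; the unmentioned ones are free. Counting distinct full assignments: branch {p1=F, p2=T, p4=F} (p3) contributes 2 new. Total: 2.

2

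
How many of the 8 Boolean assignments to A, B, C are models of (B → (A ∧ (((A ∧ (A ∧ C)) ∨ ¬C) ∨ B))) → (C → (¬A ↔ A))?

Initial set: {((B → (A ∧ (((A ∧ (A ∧ C)) ∨ ¬C) ∨ B))) → (C → (¬A ↔ A)))}.
((B → (A ∧ (((A ∧ (A ∧ C)) ∨ ¬C) ∨ B))) → (C → (¬A ↔ A))): β-rule — branch into ¬(B → (A ∧ (((A ∧ (A ∧ C)) ∨ ¬C) ∨ B)))  //  (C → (¬A ↔ A)).
  branch 1 (add ¬(B → (A ∧ (((A ∧ (A ∧ C)) ∨ ¬C) ∨ B)))):
    ¬(B → (A ∧ (((A ∧ (A ∧ C)) ∨ ¬C) ∨ B))): α-rule — add B, ¬(A ∧ (((A ∧ (A ∧ C)) ∨ ¬C) ∨ B)).
    ¬(A ∧ (((A ∧ (A ∧ C)) ∨ ¬C) ∨ B)): β-rule — branch into ¬A  //  ¬(((A ∧ (A ∧ C)) ∨ ¬C) ∨ B).
      branch 1.1 (add ¬A):
        ○ open, literals {A=false, B=true}.
      branch 1.2 (add ¬(((A ∧ (A ∧ C)) ∨ ¬C) ∨ B)):
        ¬(((A ∧ (A ∧ C)) ∨ ¬C) ∨ B): α-rule — add ¬((A ∧ (A ∧ C)) ∨ ¬C), ¬B.
        × closes — contains both B and ¬B.
  branch 2 (add (C → (¬A ↔ A))):
    (C → (¬A ↔ A)): β-rule — branch into ¬C  //  (¬A ↔ A).
      branch 2.1 (add ¬C):
        ○ open, literals {C=false}.
      branch 2.2 (add (¬A ↔ A)):
        (¬A ↔ A): β-rule — branch into ¬A, A  //  ¬¬A, ¬A.
          branch 2.2.1 (add ¬A, A):
            × closes — contains both A and ¬A.
          branch 2.2.2 (add ¬¬A, ¬A):
            × closes — contains both A and ¬A.
3 branches closed, 2 open.
Each open branch fixes some atoms; the unmentioned ones are free. Counting distinct full assignments: branch {A=false, B=true} (C) contributes 2 new; branch {C=false} (A, B) contributes 3 new. Total: 5.

5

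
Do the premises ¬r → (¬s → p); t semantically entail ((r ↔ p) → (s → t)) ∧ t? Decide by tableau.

Initial set: {(¬r → (¬s → p)); t; ¬(((r ↔ p) → (s → t)) ∧ t)}.
(¬r → (¬s → p)): β-rule — branch into ¬¬r  //  (¬s → p).
  branch 1 (add ¬¬r):
    ¬(((r ↔ p) → (s → t)) ∧ t): β-rule — branch into ¬((r ↔ p) → (s → t))  //  ¬t.
      branch 1.1 (add ¬((r ↔ p) → (s → t))):
        ¬((r ↔ p) → (s → t)): α-rule — add (r ↔ p), ¬(s → t).
        ¬(s → t): α-rule — add s, ¬t.
        × closes — contains both t and ¬t.
      branch 1.2 (add ¬t):
        × closes — contains both t and ¬t.
  branch 2 (add (¬s → p)):
    ¬(((r ↔ p) → (s → t)) ∧ t): β-rule — branch into ¬((r ↔ p) → (s → t))  //  ¬t.
      branch 2.1 (add ¬((r ↔ p) → (s → t))):
        ¬((r ↔ p) → (s → t)): α-rule — add (r ↔ p), ¬(s → t).
        ¬(s → t): α-rule — add s, ¬t.
        × closes — contains both t and ¬t.
      branch 2.2 (add ¬t):
        × closes — contains both t and ¬t.
All 4 branches close.
Every branch closed, so the premises entail the conclusion.

Yes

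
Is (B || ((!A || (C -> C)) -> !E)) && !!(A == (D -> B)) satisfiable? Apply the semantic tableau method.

Satisfiable

Initial set: {((B || ((!A || (C -> C)) -> !E)) && !!(A == (D -> B)))}.
((B || ((!A || (C -> C)) -> !E)) && !!(A == (D -> B))): α-rule — add (B || ((!A || (C -> C)) -> !E)), !!(A == (D -> B)).
!!(A == (D -> B)): drop double negation, giving (A == (D -> B)).
(B || ((!A || (C -> C)) -> !E)): β-rule — branch into B  //  ((!A || (C -> C)) -> !E).
  branch 1 (add B):
    (A == (D -> B)): β-rule — branch into A, (D -> B)  //  !A, !(D -> B).
      branch 1.1 (add A, (D -> B)):
        (D -> B): β-rule — branch into !D  //  B.
          branch 1.1.1 (add !D):
            ○ open, literals {A=1, B=1, D=0}.
          branch 1.1.2 (add B):
            ○ open, literals {A=1, B=1}.
      branch 1.2 (add !A, !(D -> B)):
        !(D -> B): α-rule — add D, !B.
        × closes — contains both B and !B.
  branch 2 (add ((!A || (C -> C)) -> !E)):
    (A == (D -> B)): β-rule — branch into A, (D -> B)  //  !A, !(D -> B).
      branch 2.1 (add A, (D -> B)):
        ((!A || (C -> C)) -> !E): β-rule — branch into !(!A || (C -> C))  //  !E.
          branch 2.1.1 (add !(!A || (C -> C))):
            !(!A || (C -> C)): α-rule — add !!A, !(C -> C).
            !(C -> C): α-rule — add C, !C.
            × closes — contains both C and !C.
          branch 2.1.2 (add !E):
            (D -> B): β-rule — branch into !D  //  B.
              branch 2.1.2.1 (add !D):
                ○ open, literals {A=1, D=0, E=0}.
              branch 2.1.2.2 (add B):
                ○ open, literals {A=1, B=1, E=0}.
      branch 2.2 (add !A, !(D -> B)):
        !(D -> B): α-rule — add D, !B.
        ((!A || (C -> C)) -> !E): β-rule — branch into !(!A || (C -> C))  //  !E.
          branch 2.2.1 (add !(!A || (C -> C))):
            !(!A || (C -> C)): α-rule — add !!A, !(C -> C).
            × closes — contains both A and !A.
          branch 2.2.2 (add !E):
            ○ open, literals {A=0, B=0, D=1, E=0}.
3 branches closed, 5 open.
An open branch gives a satisfying assignment: A=1, B=1, D=0.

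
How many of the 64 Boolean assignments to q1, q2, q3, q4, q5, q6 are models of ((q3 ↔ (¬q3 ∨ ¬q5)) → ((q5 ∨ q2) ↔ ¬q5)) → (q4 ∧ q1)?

Initial set: {(((q3 ↔ (¬q3 ∨ ¬q5)) → ((q5 ∨ q2) ↔ ¬q5)) → (q4 ∧ q1))}.
(((q3 ↔ (¬q3 ∨ ¬q5)) → ((q5 ∨ q2) ↔ ¬q5)) → (q4 ∧ q1)): β-rule — branch into ¬((q3 ↔ (¬q3 ∨ ¬q5)) → ((q5 ∨ q2) ↔ ¬q5))  //  (q4 ∧ q1).
  branch 1 (add ¬((q3 ↔ (¬q3 ∨ ¬q5)) → ((q5 ∨ q2) ↔ ¬q5))):
    ¬((q3 ↔ (¬q3 ∨ ¬q5)) → ((q5 ∨ q2) ↔ ¬q5)): α-rule — add (q3 ↔ (¬q3 ∨ ¬q5)), ¬((q5 ∨ q2) ↔ ¬q5).
    (q3 ↔ (¬q3 ∨ ¬q5)): β-rule — branch into q3, (¬q3 ∨ ¬q5)  //  ¬q3, ¬(¬q3 ∨ ¬q5).
      branch 1.1 (add q3, (¬q3 ∨ ¬q5)):
        ¬((q5 ∨ q2) ↔ ¬q5): β-rule — branch into (q5 ∨ q2), ¬¬q5  //  ¬(q5 ∨ q2), ¬q5.
          branch 1.1.1 (add (q5 ∨ q2), ¬¬q5):
            (¬q3 ∨ ¬q5): β-rule — branch into ¬q3  //  ¬q5.
              branch 1.1.1.1 (add ¬q3):
                × closes — contains both q3 and ¬q3.
              branch 1.1.1.2 (add ¬q5):
                × closes — contains both q5 and ¬q5.
          branch 1.1.2 (add ¬(q5 ∨ q2), ¬q5):
            ¬(q5 ∨ q2): α-rule — add ¬q5, ¬q2.
            (¬q3 ∨ ¬q5): β-rule — branch into ¬q3  //  ¬q5.
              branch 1.1.2.1 (add ¬q3):
                × closes — contains both q3 and ¬q3.
              branch 1.1.2.2 (add ¬q5):
                ○ open, literals {q2=0, q3=1, q5=0}.
      branch 1.2 (add ¬q3, ¬(¬q3 ∨ ¬q5)):
        ¬(¬q3 ∨ ¬q5): α-rule — add ¬¬q3, ¬¬q5.
        × closes — contains both q3 and ¬q3.
  branch 2 (add (q4 ∧ q1)):
    (q4 ∧ q1): α-rule — add q4, q1.
    ○ open, literals {q1=1, q4=1}.
4 branches closed, 2 open.
Each open branch fixes some atoms; the unmentioned ones are free. Counting distinct full assignments: branch {q2=0, q3=1, q5=0} (q1, q4, q6) contributes 8 new; branch {q1=1, q4=1} (q2, q3, q5, q6) contributes 14 new. Total: 22.

22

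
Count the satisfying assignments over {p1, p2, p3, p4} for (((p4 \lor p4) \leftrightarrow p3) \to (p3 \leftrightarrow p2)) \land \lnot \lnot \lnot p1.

6

Initial set: {((((p4 \lor p4) \leftrightarrow p3) \to (p3 \leftrightarrow p2)) \land \lnot \lnot \lnot p1)}.
((((p4 \lor p4) \leftrightarrow p3) \to (p3 \leftrightarrow p2)) \land \lnot \lnot \lnot p1): α-rule — add (((p4 \lor p4) \leftrightarrow p3) \to (p3 \leftrightarrow p2)), \lnot \lnot \lnot p1.
\lnot \lnot \lnot p1: drop double negation, giving \lnot p1.
(((p4 \lor p4) \leftrightarrow p3) \to (p3 \leftrightarrow p2)): β-rule — branch into \lnot ((p4 \lor p4) \leftrightarrow p3)  //  (p3 \leftrightarrow p2).
  branch 1 (add \lnot ((p4 \lor p4) \leftrightarrow p3)):
    \lnot ((p4 \lor p4) \leftrightarrow p3): β-rule — branch into (p4 \lor p4), \lnot p3  //  \lnot (p4 \lor p4), p3.
      branch 1.1 (add (p4 \lor p4), \lnot p3):
        (p4 \lor p4): β-rule — branch into p4  //  p4.
          branch 1.1.1 (add p4):
            ○ open, literals {p1=F, p3=F, p4=T}.
          branch 1.1.2 (add p4):
            ○ open, literals {p1=F, p3=F, p4=T}.
      branch 1.2 (add \lnot (p4 \lor p4), p3):
        \lnot (p4 \lor p4): α-rule — add \lnot p4, \lnot p4.
        ○ open, literals {p1=F, p3=T, p4=F}.
  branch 2 (add (p3 \leftrightarrow p2)):
    (p3 \leftrightarrow p2): β-rule — branch into p3, p2  //  \lnot p3, \lnot p2.
      branch 2.1 (add p3, p2):
        ○ open, literals {p1=F, p2=T, p3=T}.
      branch 2.2 (add \lnot p3, \lnot p2):
        ○ open, literals {p1=F, p2=F, p3=F}.
0 branches closed, 5 open.
Each open branch fixes some atoms; the unmentioned ones are free. Counting distinct full assignments: branch {p1=F, p3=F, p4=T} (p2) contributes 2 new; branch {p1=F, p3=F, p4=T} (p2) contributes 0 new; branch {p1=F, p3=T, p4=F} (p2) contributes 2 new; branch {p1=F, p2=T, p3=T} (p4) contributes 1 new; branch {p1=F, p2=F, p3=F} (p4) contributes 1 new. Total: 6.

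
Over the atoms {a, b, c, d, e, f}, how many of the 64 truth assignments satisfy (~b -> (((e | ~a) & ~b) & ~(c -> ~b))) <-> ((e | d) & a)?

Initial set: {((~b -> (((e | ~a) & ~b) & ~(c -> ~b))) <-> ((e | d) & a))}.
((~b -> (((e | ~a) & ~b) & ~(c -> ~b))) <-> ((e | d) & a)): β-rule — branch into (~b -> (((e | ~a) & ~b) & ~(c -> ~b))), ((e | d) & a)  //  ~(~b -> (((e | ~a) & ~b) & ~(c -> ~b))), ~((e | d) & a).
  branch 1 (add (~b -> (((e | ~a) & ~b) & ~(c -> ~b))), ((e | d) & a)):
    ((e | d) & a): α-rule — add (e | d), a.
    (~b -> (((e | ~a) & ~b) & ~(c -> ~b))): β-rule — branch into ~~b  //  (((e | ~a) & ~b) & ~(c -> ~b)).
      branch 1.1 (add ~~b):
        (e | d): β-rule — branch into e  //  d.
          branch 1.1.1 (add e):
            ○ open, literals {a=T, b=T, e=T}.
          branch 1.1.2 (add d):
            ○ open, literals {a=T, b=T, d=T}.
      branch 1.2 (add (((e | ~a) & ~b) & ~(c -> ~b))):
        (((e | ~a) & ~b) & ~(c -> ~b)): α-rule — add ((e | ~a) & ~b), ~(c -> ~b).
        ((e | ~a) & ~b): α-rule — add (e | ~a), ~b.
        ~(c -> ~b): α-rule — add c, ~~b.
        × closes — contains both b and ~b.
  branch 2 (add ~(~b -> (((e | ~a) & ~b) & ~(c -> ~b))), ~((e | d) & a)):
    ~(~b -> (((e | ~a) & ~b) & ~(c -> ~b))): α-rule — add ~b, ~(((e | ~a) & ~b) & ~(c -> ~b)).
    ~((e | d) & a): β-rule — branch into ~(e | d)  //  ~a.
      branch 2.1 (add ~(e | d)):
        ~(e | d): α-rule — add ~e, ~d.
        ~(((e | ~a) & ~b) & ~(c -> ~b)): β-rule — branch into ~((e | ~a) & ~b)  //  ~~(c -> ~b).
          branch 2.1.1 (add ~((e | ~a) & ~b)):
            ~((e | ~a) & ~b): β-rule — branch into ~(e | ~a)  //  ~~b.
              branch 2.1.1.1 (add ~(e | ~a)):
                ~(e | ~a): α-rule — add ~e, ~~a.
                ○ open, literals {a=T, b=F, d=F, e=F}.
              branch 2.1.1.2 (add ~~b):
                × closes — contains both b and ~b.
          branch 2.1.2 (add ~~(c -> ~b)):
            ~~(c -> ~b): β-rule — branch into ~c  //  ~b.
              branch 2.1.2.1 (add ~c):
                ○ open, literals {b=F, c=F, d=F, e=F}.
              branch 2.1.2.2 (add ~b):
                ○ open, literals {b=F, d=F, e=F}.
      branch 2.2 (add ~a):
        ~(((e | ~a) & ~b) & ~(c -> ~b)): β-rule — branch into ~((e | ~a) & ~b)  //  ~~(c -> ~b).
          branch 2.2.1 (add ~((e | ~a) & ~b)):
            ~((e | ~a) & ~b): β-rule — branch into ~(e | ~a)  //  ~~b.
              branch 2.2.1.1 (add ~(e | ~a)):
                ~(e | ~a): α-rule — add ~e, ~~a.
                × closes — contains both a and ~a.
              branch 2.2.1.2 (add ~~b):
                × closes — contains both b and ~b.
          branch 2.2.2 (add ~~(c -> ~b)):
            ~~(c -> ~b): β-rule — branch into ~c  //  ~b.
              branch 2.2.2.1 (add ~c):
                ○ open, literals {a=F, b=F, c=F}.
              branch 2.2.2.2 (add ~b):
                ○ open, literals {a=F, b=F}.
4 branches closed, 7 open.
Each open branch fixes some atoms; the unmentioned ones are free. Counting distinct full assignments: branch {a=T, b=T, e=T} (c, d, f) contributes 8 new; branch {a=T, b=T, d=T} (c, e, f) contributes 4 new; branch {a=T, b=F, d=F, e=F} (c, f) contributes 4 new; branch {b=F, c=F, d=F, e=F} (a, f) contributes 2 new; branch {b=F, d=F, e=F} (a, c, f) contributes 2 new; branch {a=F, b=F, c=F} (d, e, f) contributes 6 new; branch {a=F, b=F} (c, d, e, f) contributes 6 new. Total: 32.

32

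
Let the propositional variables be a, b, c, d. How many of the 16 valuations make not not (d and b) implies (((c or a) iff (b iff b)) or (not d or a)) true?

15

Initial set: {(not not (d and b) implies (((c or a) iff (b iff b)) or (not d or a)))}.
(not not (d and b) implies (((c or a) iff (b iff b)) or (not d or a))): β-rule — branch into not not not (d and b)  //  (((c or a) iff (b iff b)) or (not d or a)).
  branch 1 (add not not not (d and b)):
    not not not (d and b): drop double negation, giving not (d and b).
    not (d and b): β-rule — branch into not d  //  not b.
      branch 1.1 (add not d):
        ○ open, literals {d=F}.
      branch 1.2 (add not b):
        ○ open, literals {b=F}.
  branch 2 (add (((c or a) iff (b iff b)) or (not d or a))):
    (((c or a) iff (b iff b)) or (not d or a)): β-rule — branch into ((c or a) iff (b iff b))  //  (not d or a).
      branch 2.1 (add ((c or a) iff (b iff b))):
        ((c or a) iff (b iff b)): β-rule — branch into (c or a), (b iff b)  //  not (c or a), not (b iff b).
          branch 2.1.1 (add (c or a), (b iff b)):
            (c or a): β-rule — branch into c  //  a.
              branch 2.1.1.1 (add c):
                (b iff b): β-rule — branch into b, b  //  not b, not b.
                  branch 2.1.1.1.1 (add b, b):
                    ○ open, literals {b=T, c=T}.
                  branch 2.1.1.1.2 (add not b, not b):
                    ○ open, literals {b=F, c=T}.
              branch 2.1.1.2 (add a):
                (b iff b): β-rule — branch into b, b  //  not b, not b.
                  branch 2.1.1.2.1 (add b, b):
                    ○ open, literals {a=T, b=T}.
                  branch 2.1.1.2.2 (add not b, not b):
                    ○ open, literals {a=T, b=F}.
          branch 2.1.2 (add not (c or a), not (b iff b)):
            not (c or a): α-rule — add not c, not a.
            not (b iff b): β-rule — branch into b, not b  //  not b, b.
              branch 2.1.2.1 (add b, not b):
                × closes — contains both b and not b.
              branch 2.1.2.2 (add not b, b):
                × closes — contains both b and not b.
      branch 2.2 (add (not d or a)):
        (not d or a): β-rule — branch into not d  //  a.
          branch 2.2.1 (add not d):
            ○ open, literals {d=F}.
          branch 2.2.2 (add a):
            ○ open, literals {a=T}.
2 branches closed, 8 open.
Each open branch fixes some atoms; the unmentioned ones are free. Counting distinct full assignments: branch {d=F} (a, b, c) contributes 8 new; branch {b=F} (a, c, d) contributes 4 new; branch {b=T, c=T} (a, d) contributes 2 new; branch {b=F, c=T} (a, d) contributes 0 new; branch {a=T, b=T} (c, d) contributes 1 new; branch {a=T, b=F} (c, d) contributes 0 new; branch {d=F} (a, b, c) contributes 0 new; branch {a=T} (b, c, d) contributes 0 new. Total: 15.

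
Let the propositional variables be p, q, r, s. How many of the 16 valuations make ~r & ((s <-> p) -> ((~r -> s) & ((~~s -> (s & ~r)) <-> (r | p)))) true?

Initial set: {(~r & ((s <-> p) -> ((~r -> s) & ((~~s -> (s & ~r)) <-> (r | p)))))}.
(~r & ((s <-> p) -> ((~r -> s) & ((~~s -> (s & ~r)) <-> (r | p))))): α-rule — add ~r, ((s <-> p) -> ((~r -> s) & ((~~s -> (s & ~r)) <-> (r | p)))).
((s <-> p) -> ((~r -> s) & ((~~s -> (s & ~r)) <-> (r | p)))): β-rule — branch into ~(s <-> p)  //  ((~r -> s) & ((~~s -> (s & ~r)) <-> (r | p))).
  branch 1 (add ~(s <-> p)):
    ~(s <-> p): β-rule — branch into s, ~p  //  ~s, p.
      branch 1.1 (add s, ~p):
        ○ open, literals {p=0, r=0, s=1}.
      branch 1.2 (add ~s, p):
        ○ open, literals {p=1, r=0, s=0}.
  branch 2 (add ((~r -> s) & ((~~s -> (s & ~r)) <-> (r | p)))):
    ((~r -> s) & ((~~s -> (s & ~r)) <-> (r | p))): α-rule — add (~r -> s), ((~~s -> (s & ~r)) <-> (r | p)).
    (~r -> s): β-rule — branch into ~~r  //  s.
      branch 2.1 (add ~~r):
        × closes — contains both r and ~r.
      branch 2.2 (add s):
        ((~~s -> (s & ~r)) <-> (r | p)): β-rule — branch into (~~s -> (s & ~r)), (r | p)  //  ~(~~s -> (s & ~r)), ~(r | p).
          branch 2.2.1 (add (~~s -> (s & ~r)), (r | p)):
            (~~s -> (s & ~r)): β-rule — branch into ~~~s  //  (s & ~r).
              branch 2.2.1.1 (add ~~~s):
                ~~~s: drop double negation, giving ~s.
                × closes — contains both s and ~s.
              branch 2.2.1.2 (add (s & ~r)):
                (s & ~r): α-rule — add s, ~r.
                (r | p): β-rule — branch into r  //  p.
                  branch 2.2.1.2.1 (add r):
                    × closes — contains both r and ~r.
                  branch 2.2.1.2.2 (add p):
                    ○ open, literals {p=1, r=0, s=1}.
          branch 2.2.2 (add ~(~~s -> (s & ~r)), ~(r | p)):
            ~(~~s -> (s & ~r)): α-rule — add ~~s, ~(s & ~r).
            ~(r | p): α-rule — add ~r, ~p.
            ~~s: drop double negation, giving s.
            ~(s & ~r): β-rule — branch into ~s  //  ~~r.
              branch 2.2.2.1 (add ~s):
                × closes — contains both s and ~s.
              branch 2.2.2.2 (add ~~r):
                × closes — contains both r and ~r.
5 branches closed, 3 open.
Each open branch fixes some atoms; the unmentioned ones are free. Counting distinct full assignments: branch {p=0, r=0, s=1} (q) contributes 2 new; branch {p=1, r=0, s=0} (q) contributes 2 new; branch {p=1, r=0, s=1} (q) contributes 2 new. Total: 6.

6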